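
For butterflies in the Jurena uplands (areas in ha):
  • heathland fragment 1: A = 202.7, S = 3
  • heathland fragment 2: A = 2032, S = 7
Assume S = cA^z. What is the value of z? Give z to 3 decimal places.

Taking logs: ln S = ln c + z ln A, so z = (ln S₂ − ln S₁)/(ln A₂ − ln A₁).
z = ln(7/3) / ln(2032/202.7) = ln(2.333) / ln(10.02) = 0.8473 / 2.3050 = 0.3676

0.368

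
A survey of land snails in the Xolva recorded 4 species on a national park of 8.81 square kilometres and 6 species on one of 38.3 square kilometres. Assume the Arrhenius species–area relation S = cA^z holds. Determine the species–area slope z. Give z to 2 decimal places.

Taking logs: ln S = ln c + z ln A, so z = (ln S₂ − ln S₁)/(ln A₂ − ln A₁).
z = ln(6/4) / ln(38.3/8.81) = ln(1.5) / ln(4.347) = 0.4055 / 1.4696 = 0.2759

0.28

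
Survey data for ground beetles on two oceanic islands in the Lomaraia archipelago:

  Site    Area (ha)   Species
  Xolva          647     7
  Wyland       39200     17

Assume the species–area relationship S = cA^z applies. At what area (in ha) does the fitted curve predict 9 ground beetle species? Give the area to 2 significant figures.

2100 ha

z = ln(17/7) / ln(39200/647) = 0.8873 / 4.1041 = 0.2162
c = 7 / 647^0.2162 = 7 / 4.052 = 1.727
A = (9/1.727)^(1/0.2162) ⇒ ln A = ln(5.21)/0.2162 = 7.6348
A = e^7.6348 ≈ 2069 ha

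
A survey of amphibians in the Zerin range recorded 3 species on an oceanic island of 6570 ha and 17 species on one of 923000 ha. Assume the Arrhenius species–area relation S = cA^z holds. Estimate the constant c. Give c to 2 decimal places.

z = ln(S₂/S₁) / ln(A₂/A₁) = ln(17/3) / ln(923000/6570) = 1.7346 / 4.9451 = 0.3508
c = S₁ / A₁^z = 3 / 6570^0.3508 = 3 / 21.83 = 0.1374

0.14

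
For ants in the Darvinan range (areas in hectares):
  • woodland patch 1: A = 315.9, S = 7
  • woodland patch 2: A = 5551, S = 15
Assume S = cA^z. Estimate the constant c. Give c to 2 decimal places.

z = ln(S₂/S₁) / ln(A₂/A₁) = ln(15/7) / ln(5551/315.9) = 0.7621 / 2.8663 = 0.2659
c = S₁ / A₁^z = 7 / 315.9^0.2659 = 7 / 4.62 = 1.515

1.52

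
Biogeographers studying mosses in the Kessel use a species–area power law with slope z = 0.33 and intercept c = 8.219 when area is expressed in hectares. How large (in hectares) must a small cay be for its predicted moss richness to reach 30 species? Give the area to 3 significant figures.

30 = 8.219 × A^0.33  ⇒  A^0.33 = 30/8.219 = 3.65
ln A = ln(3.65) / 0.33 = 1.2947 / 0.33 = 3.9235
A = e^3.9235 ≈ 50.58 hectares

50.6 hectares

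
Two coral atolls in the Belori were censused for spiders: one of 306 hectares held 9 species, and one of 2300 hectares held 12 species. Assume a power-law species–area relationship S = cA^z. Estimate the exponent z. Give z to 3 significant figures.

Taking logs: ln S = ln c + z ln A, so z = (ln S₂ − ln S₁)/(ln A₂ − ln A₁).
z = ln(12/9) / ln(2300/306) = ln(1.333) / ln(7.516) = 0.2877 / 2.0171 = 0.1426

0.143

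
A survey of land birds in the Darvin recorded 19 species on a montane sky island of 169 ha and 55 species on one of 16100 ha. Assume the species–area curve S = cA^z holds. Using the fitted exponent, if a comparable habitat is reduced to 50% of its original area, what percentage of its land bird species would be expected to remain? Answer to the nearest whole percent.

z = ln(55/19) / ln(16100/169) = 1.0629 / 4.5567 = 0.2333
S_new/S_old = (A_new/A_old)^z = 0.5^0.2333 = exp(0.2333 × -0.6931) = 0.8507

85%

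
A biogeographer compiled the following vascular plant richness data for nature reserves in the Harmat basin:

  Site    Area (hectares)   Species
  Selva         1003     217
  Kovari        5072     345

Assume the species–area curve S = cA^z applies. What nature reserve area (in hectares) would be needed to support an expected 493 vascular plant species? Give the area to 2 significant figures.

z = ln(345/217) / ln(5072/1003) = 0.4636 / 1.6207 = 0.2861
c = 217 / 1003^0.2861 = 217 / 7.221 = 30.05
A = (493/30.05)^(1/0.2861) ⇒ ln A = ln(16.4)/0.2861 = 9.7793
A = e^9.7793 ≈ 17664 hectares

18000 hectares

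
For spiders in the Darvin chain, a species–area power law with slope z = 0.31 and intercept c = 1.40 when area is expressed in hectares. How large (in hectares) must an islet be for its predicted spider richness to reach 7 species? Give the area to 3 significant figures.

180 hectares

7 = 1.4 × A^0.31  ⇒  A^0.31 = 7/1.4 = 5
ln A = ln(5) / 0.31 = 1.6094 / 0.31 = 5.1917
A = e^5.1917 ≈ 179.8 hectares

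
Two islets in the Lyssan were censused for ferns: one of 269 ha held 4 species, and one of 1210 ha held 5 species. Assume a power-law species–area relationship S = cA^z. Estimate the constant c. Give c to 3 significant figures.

z = ln(S₂/S₁) / ln(A₂/A₁) = ln(5/4) / ln(1210/269) = 0.2231 / 1.5037 = 0.1484
c = S₁ / A₁^z = 4 / 269^0.1484 = 4 / 2.294 = 1.744

1.74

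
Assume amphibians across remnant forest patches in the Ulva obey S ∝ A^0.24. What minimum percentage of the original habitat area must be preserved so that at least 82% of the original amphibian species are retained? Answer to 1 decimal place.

43.7%

Need (A_new/A_old)^0.24 = 0.82, so A_new/A_old = 0.82^(1/0.24) = 0.82^4.167
ln(A_new/A_old) = ln 0.82 / 0.24 = -0.1985 / 0.24 = -0.8269
A_new/A_old = e^-0.8269 ≈ 0.4374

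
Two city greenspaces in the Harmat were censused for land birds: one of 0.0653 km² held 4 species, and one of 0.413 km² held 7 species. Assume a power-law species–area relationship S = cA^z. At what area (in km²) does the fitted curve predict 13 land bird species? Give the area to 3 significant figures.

3.18 km²

z = ln(7/4) / ln(0.413/0.0653) = 0.5596 / 1.8445 = 0.3034
c = 4 / 0.0653^0.3034 = 4 / 0.437 = 9.154
A = (13/9.154)^(1/0.3034) ⇒ ln A = ln(1.42)/0.3034 = 1.1560
A = e^1.1560 ≈ 3.177 km²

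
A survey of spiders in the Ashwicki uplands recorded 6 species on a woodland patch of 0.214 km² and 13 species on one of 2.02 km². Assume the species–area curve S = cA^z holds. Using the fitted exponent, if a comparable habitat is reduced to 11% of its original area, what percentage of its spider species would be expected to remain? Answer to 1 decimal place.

46.8%

z = ln(13/6) / ln(2.02/0.214) = 0.7732 / 2.2449 = 0.3444
S_new/S_old = (A_new/A_old)^z = 0.11^0.3444 = exp(0.3444 × -2.2073) = 0.4676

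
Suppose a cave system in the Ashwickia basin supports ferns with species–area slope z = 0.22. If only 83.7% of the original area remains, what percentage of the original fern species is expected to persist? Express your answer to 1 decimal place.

S_new/S_old = (A_new/A_old)^z = 0.837^0.22
= exp(0.22 × ln 0.837) = exp(0.22 × -0.1779) = exp(-0.0391) ≈ 0.9616

96.2%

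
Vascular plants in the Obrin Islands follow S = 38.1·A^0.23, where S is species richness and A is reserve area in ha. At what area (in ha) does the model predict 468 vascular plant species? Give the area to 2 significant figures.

54000 ha

468 = 38.1 × A^0.23  ⇒  A^0.23 = 468/38.1 = 12.28
ln A = ln(12.28) / 0.23 = 2.5083 / 0.23 = 10.9055
A = e^10.9055 ≈ 54473 ha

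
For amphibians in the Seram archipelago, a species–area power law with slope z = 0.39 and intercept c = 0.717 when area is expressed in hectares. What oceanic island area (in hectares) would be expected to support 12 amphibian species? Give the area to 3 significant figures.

12 = 0.717 × A^0.39  ⇒  A^0.39 = 12/0.717 = 16.74
ln A = ln(16.74) / 0.39 = 2.8176 / 0.39 = 7.2246
A = e^7.2246 ≈ 1373 hectares

1370 hectares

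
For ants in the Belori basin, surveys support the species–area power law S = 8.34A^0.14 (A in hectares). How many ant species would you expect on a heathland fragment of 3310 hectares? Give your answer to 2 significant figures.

26

S = 8.34 × 3310^0.14 = 8.34 × 3.11 ≈ 25.94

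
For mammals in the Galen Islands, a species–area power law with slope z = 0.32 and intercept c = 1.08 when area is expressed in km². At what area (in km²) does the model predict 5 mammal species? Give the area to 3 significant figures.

5 = 1.08 × A^0.32  ⇒  A^0.32 = 5/1.08 = 4.63
ln A = ln(4.63) / 0.32 = 1.5325 / 0.32 = 4.7890
A = e^4.7890 ≈ 120.2 km²

120 km²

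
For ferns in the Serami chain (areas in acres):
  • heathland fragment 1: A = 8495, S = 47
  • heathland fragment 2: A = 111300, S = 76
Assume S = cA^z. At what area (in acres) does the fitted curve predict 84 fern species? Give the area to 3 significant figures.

z = ln(76/47) / ln(111300/8495) = 0.4806 / 2.5728 = 0.1868
c = 47 / 8495^0.1868 = 47 / 5.42 = 8.672
A = (84/8.672)^(1/0.1868) ⇒ ln A = ln(9.686)/0.1868 = 12.1558
A = e^12.1558 ≈ 190188 acres

190000 acres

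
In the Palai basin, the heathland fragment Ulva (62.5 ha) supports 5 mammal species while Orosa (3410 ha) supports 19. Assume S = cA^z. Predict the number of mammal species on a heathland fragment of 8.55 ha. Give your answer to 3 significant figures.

2.57

z = ln(19/5) / ln(3410/62.5) = 1.3350 / 3.9993 = 0.3338
c = 5 / 62.5^0.3338 = 5 / 3.976 = 1.257
S₃ = 1.257 × 8.55^0.3338 = 1.257 × 2.047 ≈ 2.574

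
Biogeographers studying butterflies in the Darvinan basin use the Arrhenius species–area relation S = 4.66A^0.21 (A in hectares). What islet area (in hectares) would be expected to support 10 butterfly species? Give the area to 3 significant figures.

10 = 4.66 × A^0.21  ⇒  A^0.21 = 10/4.66 = 2.146
ln A = ln(2.146) / 0.21 = 0.7636 / 0.21 = 3.6360
A = e^3.6360 ≈ 37.94 hectares

37.9 hectares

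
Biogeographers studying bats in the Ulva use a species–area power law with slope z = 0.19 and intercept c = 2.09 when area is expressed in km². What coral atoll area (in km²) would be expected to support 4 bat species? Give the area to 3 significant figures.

4 = 2.09 × A^0.19  ⇒  A^0.19 = 4/2.09 = 1.914
ln A = ln(1.914) / 0.19 = 0.6491 / 0.19 = 3.4165
A = e^3.4165 ≈ 30.46 km²

30.5 km²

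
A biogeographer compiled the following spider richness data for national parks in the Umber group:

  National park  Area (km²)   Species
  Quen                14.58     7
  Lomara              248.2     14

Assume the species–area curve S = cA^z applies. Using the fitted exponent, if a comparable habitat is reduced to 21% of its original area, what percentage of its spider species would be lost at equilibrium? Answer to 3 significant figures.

31.7%

z = ln(14/7) / ln(248.2/14.58) = 0.6931 / 2.8346 = 0.2445
S_new/S_old = (A_new/A_old)^z = 0.21^0.2445 = exp(0.2445 × -1.5606) = 0.6827
Fraction lost = 1 − 0.6827 = 0.3173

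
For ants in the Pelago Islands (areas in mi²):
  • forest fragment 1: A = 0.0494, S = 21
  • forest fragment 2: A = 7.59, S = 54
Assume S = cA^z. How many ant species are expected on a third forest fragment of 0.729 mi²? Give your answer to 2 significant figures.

z = ln(54/21) / ln(7.59/0.0494) = 0.9445 / 5.0346 = 0.1876
c = 21 / 0.0494^0.1876 = 21 / 0.5688 = 36.92
S₃ = 36.92 × 0.729^0.1876 = 36.92 × 0.9424 ≈ 34.79

35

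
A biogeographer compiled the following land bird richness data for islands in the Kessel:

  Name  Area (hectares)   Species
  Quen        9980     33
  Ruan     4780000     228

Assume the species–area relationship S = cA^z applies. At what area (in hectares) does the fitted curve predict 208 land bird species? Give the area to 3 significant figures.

3570000 hectares

z = ln(228/33) / ln(4780000/9980) = 1.9328 / 6.1716 = 0.3132
c = 33 / 9980^0.3132 = 33 / 17.88 = 1.845
A = (208/1.845)^(1/0.3132) ⇒ ln A = ln(112.7)/0.3132 = 15.0868
A = e^15.0868 ≈ 3565471 hectares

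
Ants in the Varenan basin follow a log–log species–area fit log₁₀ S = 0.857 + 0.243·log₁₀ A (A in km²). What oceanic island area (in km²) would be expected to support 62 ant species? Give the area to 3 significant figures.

62 = 7.194 × A^0.243  ⇒  A^0.243 = 62/7.194 = 8.618
ln A = ln(8.618) / 0.243 = 2.1538 / 0.243 = 8.8635
A = e^8.8635 ≈ 7069 km²

7070 km²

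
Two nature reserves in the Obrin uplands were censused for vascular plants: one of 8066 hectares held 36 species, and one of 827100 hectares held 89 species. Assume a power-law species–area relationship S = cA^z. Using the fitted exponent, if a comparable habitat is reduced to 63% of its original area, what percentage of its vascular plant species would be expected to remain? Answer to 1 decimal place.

91.4%

z = ln(89/36) / ln(827100/8066) = 0.9051 / 4.6303 = 0.1955
S_new/S_old = (A_new/A_old)^z = 0.63^0.1955 = exp(0.1955 × -0.4620) = 0.9136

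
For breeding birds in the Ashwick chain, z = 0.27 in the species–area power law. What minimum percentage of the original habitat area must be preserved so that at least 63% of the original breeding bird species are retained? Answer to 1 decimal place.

Need (A_new/A_old)^0.27 = 0.63, so A_new/A_old = 0.63^(1/0.27) = 0.63^3.704
ln(A_new/A_old) = ln 0.63 / 0.27 = -0.4620 / 0.27 = -1.7112
A_new/A_old = e^-1.7112 ≈ 0.1806

18.1%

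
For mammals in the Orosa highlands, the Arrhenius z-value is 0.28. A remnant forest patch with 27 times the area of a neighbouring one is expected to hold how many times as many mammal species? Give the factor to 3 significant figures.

S₂/S₁ = (A₂/A₁)^z = 27^0.28
ln(S₂/S₁) = 0.28 × ln 27 = 0.28 × 3.2958 = 0.9228
S₂/S₁ = e^0.9228 ≈ 2.516

2.52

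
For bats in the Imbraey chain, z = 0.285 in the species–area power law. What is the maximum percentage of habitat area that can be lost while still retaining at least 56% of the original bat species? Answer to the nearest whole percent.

87%

Need (A_new/A_old)^0.285 = 0.56, so A_new/A_old = 0.56^(1/0.285) = 0.56^3.509
ln(A_new/A_old) = ln 0.56 / 0.285 = -0.5798 / 0.285 = -2.0345
A_new/A_old = e^-2.0345 ≈ 0.1308
Fraction that can be lost = 1 − 0.1308 = 0.8692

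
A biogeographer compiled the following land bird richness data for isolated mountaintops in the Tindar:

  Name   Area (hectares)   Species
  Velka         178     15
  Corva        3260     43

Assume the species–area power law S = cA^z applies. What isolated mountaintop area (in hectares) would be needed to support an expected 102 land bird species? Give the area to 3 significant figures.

z = ln(43/15) / ln(3260/178) = 1.0531 / 2.9077 = 0.3622
c = 15 / 178^0.3622 = 15 / 6.533 = 2.296
A = (102/2.296)^(1/0.3622) ⇒ ln A = ln(44.42)/0.3622 = 10.4743
A = e^10.4743 ≈ 35395 hectares

35400 hectares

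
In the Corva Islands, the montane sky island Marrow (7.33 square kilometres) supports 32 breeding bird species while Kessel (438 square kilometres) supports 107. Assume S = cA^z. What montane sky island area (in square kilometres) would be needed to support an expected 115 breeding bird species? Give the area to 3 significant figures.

559 square kilometres

z = ln(107/32) / ln(438/7.33) = 1.2071 / 4.0902 = 0.2951
c = 32 / 7.33^0.2951 = 32 / 1.8 = 17.78
A = (115/17.78)^(1/0.2951) ⇒ ln A = ln(6.469)/0.2951 = 6.3265
A = e^6.3265 ≈ 559.2 square kilometres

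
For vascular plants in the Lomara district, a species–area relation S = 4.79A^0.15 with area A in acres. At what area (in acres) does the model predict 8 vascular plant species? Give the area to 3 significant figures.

8 = 4.79 × A^0.15  ⇒  A^0.15 = 8/4.79 = 1.67
ln A = ln(1.67) / 0.15 = 0.5129 / 0.15 = 3.4194
A = e^3.4194 ≈ 30.55 acres

30.6 acres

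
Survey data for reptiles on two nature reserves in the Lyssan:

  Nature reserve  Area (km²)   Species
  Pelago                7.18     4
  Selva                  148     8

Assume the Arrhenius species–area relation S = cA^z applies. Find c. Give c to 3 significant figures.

2.55

z = ln(S₂/S₁) / ln(A₂/A₁) = ln(8/4) / ln(148/7.18) = 0.6931 / 3.0259 = 0.2291
c = S₁ / A₁^z = 4 / 7.18^0.2291 = 4 / 1.571 = 2.547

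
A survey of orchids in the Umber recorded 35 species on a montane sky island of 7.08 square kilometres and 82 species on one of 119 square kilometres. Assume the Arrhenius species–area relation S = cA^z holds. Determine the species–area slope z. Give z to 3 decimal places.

Taking logs: ln S = ln c + z ln A, so z = (ln S₂ − ln S₁)/(ln A₂ − ln A₁).
z = ln(82/35) / ln(119/7.08) = ln(2.343) / ln(16.81) = 0.8514 / 2.8218 = 0.3017

0.302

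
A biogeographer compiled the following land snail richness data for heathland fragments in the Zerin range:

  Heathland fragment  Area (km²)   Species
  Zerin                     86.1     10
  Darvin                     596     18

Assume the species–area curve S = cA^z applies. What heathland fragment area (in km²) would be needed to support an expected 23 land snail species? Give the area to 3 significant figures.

1340 km²

z = ln(18/10) / ln(596/86.1) = 0.5878 / 1.9347 = 0.3038
c = 10 / 86.1^0.3038 = 10 / 3.871 = 2.583
A = (23/2.583)^(1/0.3038) ⇒ ln A = ln(8.904)/0.3038 = 7.1971
A = e^7.1971 ≈ 1336 km²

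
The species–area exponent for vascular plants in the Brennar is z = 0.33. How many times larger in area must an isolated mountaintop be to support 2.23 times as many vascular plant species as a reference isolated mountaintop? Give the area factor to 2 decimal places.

11.36

(A₂/A₁)^0.33 = 2.23, so A₂/A₁ = 2.23^(1/0.33) = 2.23^3.03
ln(A₂/A₁) = ln 2.23 / 0.33 = 0.8020 / 0.33 = 2.4303
A₂/A₁ = e^2.4303 ≈ 11.36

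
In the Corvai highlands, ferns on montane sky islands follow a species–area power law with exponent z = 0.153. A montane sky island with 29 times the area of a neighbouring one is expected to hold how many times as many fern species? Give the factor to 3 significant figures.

1.67

S₂/S₁ = (A₂/A₁)^z = 29^0.153
ln(S₂/S₁) = 0.153 × ln 29 = 0.153 × 3.3673 = 0.5152
S₂/S₁ = e^0.5152 ≈ 1.674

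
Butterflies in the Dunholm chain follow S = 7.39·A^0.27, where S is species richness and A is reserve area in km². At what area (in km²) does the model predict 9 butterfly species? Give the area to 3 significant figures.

9 = 7.39 × A^0.27  ⇒  A^0.27 = 9/7.39 = 1.218
ln A = ln(1.218) / 0.27 = 0.1971 / 0.27 = 0.7300
A = e^0.7300 ≈ 2.075 km²

2.08 km²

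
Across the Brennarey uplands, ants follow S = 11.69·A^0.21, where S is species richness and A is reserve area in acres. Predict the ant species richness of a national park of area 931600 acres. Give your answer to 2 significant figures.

S = 11.69 × 931600^0.21
ln S = ln 11.69 + 0.21 × ln 931600 = 2.4587 + 0.21 × 13.7447 = 5.3451
S = e^5.3451 ≈ 209.6

210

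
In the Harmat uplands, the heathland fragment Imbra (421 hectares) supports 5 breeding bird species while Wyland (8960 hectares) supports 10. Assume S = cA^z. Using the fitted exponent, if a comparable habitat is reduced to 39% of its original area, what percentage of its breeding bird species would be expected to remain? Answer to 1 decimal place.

80.8%

z = ln(10/5) / ln(8960/421) = 0.6931 / 3.0579 = 0.2267
S_new/S_old = (A_new/A_old)^z = 0.39^0.2267 = exp(0.2267 × -0.9416) = 0.8078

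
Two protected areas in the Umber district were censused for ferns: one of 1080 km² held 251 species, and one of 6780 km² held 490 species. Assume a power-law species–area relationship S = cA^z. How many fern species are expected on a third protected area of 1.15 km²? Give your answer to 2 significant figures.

21

z = ln(490/251) / ln(6780/1080) = 0.6690 / 1.8370 = 0.3642
c = 251 / 1080^0.3642 = 251 / 12.72 = 19.73
S₃ = 19.73 × 1.15^0.3642 = 19.73 × 1.052 ≈ 20.76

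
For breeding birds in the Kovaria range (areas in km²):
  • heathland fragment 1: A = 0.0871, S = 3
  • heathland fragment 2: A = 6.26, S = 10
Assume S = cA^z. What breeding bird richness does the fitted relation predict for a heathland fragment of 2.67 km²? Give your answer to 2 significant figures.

7.9

z = ln(10/3) / ln(6.26/0.0871) = 1.2040 / 4.2749 = 0.2816
c = 3 / 0.0871^0.2816 = 3 / 0.5029 = 5.966
S₃ = 5.966 × 2.67^0.2816 = 5.966 × 1.319 ≈ 7.866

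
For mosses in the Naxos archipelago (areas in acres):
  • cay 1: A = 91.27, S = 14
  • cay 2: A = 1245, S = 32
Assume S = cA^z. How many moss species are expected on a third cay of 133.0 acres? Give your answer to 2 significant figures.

16

z = ln(32/14) / ln(1245/91.27) = 0.8267 / 2.6131 = 0.3164
c = 14 / 91.27^0.3164 = 14 / 4.17 = 3.357
S₃ = 3.357 × 133^0.3164 = 3.357 × 4.698 ≈ 15.77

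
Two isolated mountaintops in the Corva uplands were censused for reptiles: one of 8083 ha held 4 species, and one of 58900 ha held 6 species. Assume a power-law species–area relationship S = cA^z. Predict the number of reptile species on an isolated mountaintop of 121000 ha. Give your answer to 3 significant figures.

z = ln(6/4) / ln(58900/8083) = 0.4055 / 1.9861 = 0.2042
c = 4 / 8083^0.2042 = 4 / 6.277 = 0.6373
S₃ = 0.6373 × 121000^0.2042 = 0.6373 × 10.91 ≈ 6.95

6.95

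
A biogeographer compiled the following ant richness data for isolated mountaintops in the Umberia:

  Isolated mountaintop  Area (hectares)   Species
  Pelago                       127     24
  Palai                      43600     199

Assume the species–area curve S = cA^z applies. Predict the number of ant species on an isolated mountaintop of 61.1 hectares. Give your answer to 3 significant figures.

18.4

z = ln(199/24) / ln(43600/127) = 2.1153 / 5.8386 = 0.3623
c = 24 / 127^0.3623 = 24 / 5.783 = 4.15
S₃ = 4.15 × 61.1^0.3623 = 4.15 × 4.437 ≈ 18.41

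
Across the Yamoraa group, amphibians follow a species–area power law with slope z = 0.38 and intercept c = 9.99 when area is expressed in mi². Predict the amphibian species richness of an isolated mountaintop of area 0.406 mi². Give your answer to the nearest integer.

S = 9.99 × 0.406^0.38 = 9.99 × 0.71 ≈ 7.093

7 species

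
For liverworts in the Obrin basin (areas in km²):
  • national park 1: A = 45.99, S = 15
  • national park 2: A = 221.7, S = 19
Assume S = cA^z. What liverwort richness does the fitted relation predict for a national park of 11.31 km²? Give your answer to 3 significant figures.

z = ln(19/15) / ln(221.7/45.99) = 0.2364 / 1.5729 = 0.1503
c = 15 / 45.99^0.1503 = 15 / 1.778 = 8.437
S₃ = 8.437 × 11.31^0.1503 = 8.437 × 1.44 ≈ 12.15

12.1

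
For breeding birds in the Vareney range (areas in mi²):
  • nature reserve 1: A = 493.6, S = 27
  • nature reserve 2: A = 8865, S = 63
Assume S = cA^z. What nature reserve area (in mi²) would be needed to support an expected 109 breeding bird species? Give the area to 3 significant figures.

z = ln(63/27) / ln(8865/493.6) = 0.8473 / 2.8881 = 0.2934
c = 27 / 493.6^0.2934 = 27 / 6.168 = 4.377
A = (109/4.377)^(1/0.2934) ⇒ ln A = ln(24.9)/0.2934 = 10.9585
A = e^10.9585 ≈ 57442 mi²

57400 mi²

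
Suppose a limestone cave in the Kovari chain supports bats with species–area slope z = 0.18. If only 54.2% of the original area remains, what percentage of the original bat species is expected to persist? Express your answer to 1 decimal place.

S_new/S_old = (A_new/A_old)^z = 0.542^0.18
= exp(0.18 × ln 0.542) = exp(0.18 × -0.6125) = exp(-0.1102) ≈ 0.8956

89.6%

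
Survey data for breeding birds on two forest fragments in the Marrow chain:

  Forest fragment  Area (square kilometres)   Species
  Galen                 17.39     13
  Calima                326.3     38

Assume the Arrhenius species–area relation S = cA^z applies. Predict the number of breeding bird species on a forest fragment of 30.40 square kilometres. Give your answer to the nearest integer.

16

z = ln(38/13) / ln(326.3/17.39) = 1.0726 / 2.9319 = 0.3658
c = 13 / 17.39^0.3658 = 13 / 2.843 = 4.573
S₃ = 4.573 × 30.4^0.3658 = 4.573 × 3.487 ≈ 15.95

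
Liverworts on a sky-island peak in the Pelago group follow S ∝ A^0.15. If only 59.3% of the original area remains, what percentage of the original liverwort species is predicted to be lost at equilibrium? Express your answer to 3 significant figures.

7.54%

S_new/S_old = (A_new/A_old)^z = 0.593^0.15
= exp(0.15 × ln 0.593) = exp(0.15 × -0.5226) = exp(-0.0784) ≈ 0.9246
Fraction lost = 1 − 0.9246 = 0.07539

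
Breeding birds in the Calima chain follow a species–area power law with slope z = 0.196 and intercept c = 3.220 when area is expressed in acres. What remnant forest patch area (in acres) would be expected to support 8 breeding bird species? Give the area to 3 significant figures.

104 acres

8 = 3.22 × A^0.196  ⇒  A^0.196 = 8/3.22 = 2.484
ln A = ln(2.484) / 0.196 = 0.9101 / 0.196 = 4.6432
A = e^4.6432 ≈ 103.9 acres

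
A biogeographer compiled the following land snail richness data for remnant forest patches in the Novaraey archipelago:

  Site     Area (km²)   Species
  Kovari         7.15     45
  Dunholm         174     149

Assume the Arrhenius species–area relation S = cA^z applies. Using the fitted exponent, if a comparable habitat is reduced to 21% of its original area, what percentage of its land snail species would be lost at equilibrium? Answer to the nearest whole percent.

44%

z = ln(149/45) / ln(174/7.15) = 1.1973 / 3.1919 = 0.3751
S_new/S_old = (A_new/A_old)^z = 0.21^0.3751 = exp(0.3751 × -1.5606) = 0.5569
Fraction lost = 1 − 0.5569 = 0.4431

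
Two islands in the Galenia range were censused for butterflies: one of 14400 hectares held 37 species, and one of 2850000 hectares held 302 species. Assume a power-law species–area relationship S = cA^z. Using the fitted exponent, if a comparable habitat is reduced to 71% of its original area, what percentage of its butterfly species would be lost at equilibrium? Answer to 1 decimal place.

12.7%

z = ln(302/37) / ln(2850000/14400) = 2.0995 / 5.2878 = 0.3970
S_new/S_old = (A_new/A_old)^z = 0.71^0.3970 = exp(0.3970 × -0.3425) = 0.8729
Fraction lost = 1 − 0.8729 = 0.1271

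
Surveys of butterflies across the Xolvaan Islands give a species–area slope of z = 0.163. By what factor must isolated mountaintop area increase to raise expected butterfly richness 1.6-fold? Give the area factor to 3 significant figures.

17.9

(A₂/A₁)^0.163 = 1.6, so A₂/A₁ = 1.6^(1/0.163) = 1.6^6.135
ln(A₂/A₁) = ln 1.6 / 0.163 = 0.4700 / 0.163 = 2.8835
A₂/A₁ = e^2.8835 ≈ 17.88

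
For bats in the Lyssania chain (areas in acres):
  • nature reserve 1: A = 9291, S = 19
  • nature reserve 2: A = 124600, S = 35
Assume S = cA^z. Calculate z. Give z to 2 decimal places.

0.24

Taking logs: ln S = ln c + z ln A, so z = (ln S₂ − ln S₁)/(ln A₂ − ln A₁).
z = ln(35/19) / ln(124600/9291) = ln(1.842) / ln(13.41) = 0.6109 / 2.5961 = 0.2353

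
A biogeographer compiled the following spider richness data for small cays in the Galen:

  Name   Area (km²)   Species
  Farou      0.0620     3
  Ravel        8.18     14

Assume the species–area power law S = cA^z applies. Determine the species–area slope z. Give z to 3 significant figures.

Taking logs: ln S = ln c + z ln A, so z = (ln S₂ − ln S₁)/(ln A₂ − ln A₁).
z = ln(14/3) / ln(8.18/0.062) = ln(4.667) / ln(131.9) = 1.5404 / 4.8823 = 0.3155

0.316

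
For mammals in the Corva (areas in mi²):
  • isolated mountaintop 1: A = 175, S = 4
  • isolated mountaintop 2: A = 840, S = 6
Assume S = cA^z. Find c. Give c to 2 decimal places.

z = ln(S₂/S₁) / ln(A₂/A₁) = ln(6/4) / ln(840/175) = 0.4055 / 1.5686 = 0.2585
c = S₁ / A₁^z = 4 / 175^0.2585 = 4 / 3.8 = 1.053

1.05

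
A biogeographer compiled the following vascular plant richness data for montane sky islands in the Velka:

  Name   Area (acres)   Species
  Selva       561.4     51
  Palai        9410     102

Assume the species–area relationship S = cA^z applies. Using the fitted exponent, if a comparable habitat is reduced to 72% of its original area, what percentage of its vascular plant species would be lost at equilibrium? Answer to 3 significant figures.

7.76%

z = ln(102/51) / ln(9410/561.4) = 0.6931 / 2.8191 = 0.2459
S_new/S_old = (A_new/A_old)^z = 0.72^0.2459 = exp(0.2459 × -0.3285) = 0.9224
Fraction lost = 1 − 0.9224 = 0.0776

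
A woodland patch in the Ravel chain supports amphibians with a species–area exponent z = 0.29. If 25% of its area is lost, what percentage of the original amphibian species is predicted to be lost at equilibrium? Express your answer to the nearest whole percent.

S_new/S_old = (A_new/A_old)^z = 0.75^0.29
= exp(0.29 × ln 0.75) = exp(0.29 × -0.2877) = exp(-0.0834) ≈ 0.92
Fraction lost = 1 − 0.92 = 0.08004

8%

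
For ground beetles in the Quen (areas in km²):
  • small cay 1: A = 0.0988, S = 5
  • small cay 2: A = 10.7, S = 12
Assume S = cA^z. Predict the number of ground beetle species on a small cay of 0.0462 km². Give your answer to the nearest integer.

z = ln(12/5) / ln(10.7/0.0988) = 0.8755 / 4.6849 = 0.1869
c = 5 / 0.0988^0.1869 = 5 / 0.6489 = 7.706
S₃ = 7.706 × 0.0462^0.1869 = 7.706 × 0.5629 ≈ 4.338

4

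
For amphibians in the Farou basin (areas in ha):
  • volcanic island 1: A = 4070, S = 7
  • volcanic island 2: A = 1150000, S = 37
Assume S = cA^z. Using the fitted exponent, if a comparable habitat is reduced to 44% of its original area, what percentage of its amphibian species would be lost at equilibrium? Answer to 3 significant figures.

21.5%

z = ln(37/7) / ln(1150000/4070) = 1.6650 / 5.6439 = 0.2950
S_new/S_old = (A_new/A_old)^z = 0.44^0.2950 = exp(0.2950 × -0.8210) = 0.7849
Fraction lost = 1 − 0.7849 = 0.2151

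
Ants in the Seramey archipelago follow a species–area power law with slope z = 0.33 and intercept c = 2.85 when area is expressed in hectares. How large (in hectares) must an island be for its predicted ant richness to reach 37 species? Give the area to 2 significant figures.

2400 hectares

37 = 2.85 × A^0.33  ⇒  A^0.33 = 37/2.85 = 12.98
ln A = ln(12.98) / 0.33 = 2.5636 / 0.33 = 7.7685
A = e^7.7685 ≈ 2365 hectares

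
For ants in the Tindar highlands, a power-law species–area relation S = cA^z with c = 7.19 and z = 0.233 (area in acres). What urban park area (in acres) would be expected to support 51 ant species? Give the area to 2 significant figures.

4500 acres

51 = 7.19 × A^0.233  ⇒  A^0.233 = 51/7.19 = 7.093
ln A = ln(7.093) / 0.233 = 1.9591 / 0.233 = 8.4083
A = e^8.4083 ≈ 4484 acres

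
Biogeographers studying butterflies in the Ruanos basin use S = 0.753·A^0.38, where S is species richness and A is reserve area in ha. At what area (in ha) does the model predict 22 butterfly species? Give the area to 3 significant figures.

7190 ha

22 = 0.753 × A^0.38  ⇒  A^0.38 = 22/0.753 = 29.22
ln A = ln(29.22) / 0.38 = 3.3747 / 0.38 = 8.8809
A = e^8.8809 ≈ 7193 ha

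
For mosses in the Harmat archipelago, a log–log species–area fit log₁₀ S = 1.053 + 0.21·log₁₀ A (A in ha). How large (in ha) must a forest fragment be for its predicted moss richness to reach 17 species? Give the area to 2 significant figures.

7.0 ha

17 = 11.3 × A^0.21  ⇒  A^0.21 = 17/11.3 = 1.505
ln A = ln(1.505) / 0.21 = 0.4086 / 0.21 = 1.9457
A = e^1.9457 ≈ 6.998 ha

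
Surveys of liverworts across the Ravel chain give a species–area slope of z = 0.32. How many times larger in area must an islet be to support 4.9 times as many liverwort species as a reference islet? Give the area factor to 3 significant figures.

(A₂/A₁)^0.32 = 4.9, so A₂/A₁ = 4.9^(1/0.32) = 4.9^3.125
ln(A₂/A₁) = ln 4.9 / 0.32 = 1.5892 / 0.32 = 4.9664
A₂/A₁ = e^4.9664 ≈ 143.5

144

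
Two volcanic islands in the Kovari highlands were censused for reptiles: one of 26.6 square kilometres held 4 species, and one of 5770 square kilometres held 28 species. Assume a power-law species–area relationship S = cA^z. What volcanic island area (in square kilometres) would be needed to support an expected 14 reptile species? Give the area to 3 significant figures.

z = ln(28/4) / ln(5770/26.6) = 1.9459 / 5.3795 = 0.3617
c = 4 / 26.6^0.3617 = 4 / 3.277 = 1.221
A = (14/1.221)^(1/0.3617) ⇒ ln A = ln(11.47)/0.3617 = 6.7442
A = e^6.7442 ≈ 849.1 square kilometres

849 square kilometres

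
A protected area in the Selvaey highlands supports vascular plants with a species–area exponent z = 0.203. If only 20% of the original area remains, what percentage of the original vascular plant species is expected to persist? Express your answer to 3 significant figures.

S_new/S_old = (A_new/A_old)^z = 0.2^0.203
= exp(0.203 × ln 0.2) = exp(0.203 × -1.6094) = exp(-0.3267) ≈ 0.7213

72.1%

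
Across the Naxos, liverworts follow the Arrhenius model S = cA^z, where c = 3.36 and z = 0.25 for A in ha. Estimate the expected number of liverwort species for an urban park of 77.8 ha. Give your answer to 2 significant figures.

S = 3.36 × 77.8^0.25
ln S = ln 3.36 + 0.25 × ln 77.8 = 1.2119 + 0.25 × 4.3541 = 2.3005
S = e^2.3005 ≈ 9.979

10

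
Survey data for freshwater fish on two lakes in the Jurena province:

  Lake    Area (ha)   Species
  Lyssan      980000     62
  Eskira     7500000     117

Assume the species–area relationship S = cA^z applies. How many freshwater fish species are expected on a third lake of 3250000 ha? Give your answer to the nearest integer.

z = ln(117/62) / ln(7500000/980000) = 0.6350 / 2.0351 = 0.3120
c = 62 / 980000^0.3120 = 62 / 74.05 = 0.8373
S₃ = 0.8373 × 3250000^0.3120 = 0.8373 × 107.6 ≈ 90.13

90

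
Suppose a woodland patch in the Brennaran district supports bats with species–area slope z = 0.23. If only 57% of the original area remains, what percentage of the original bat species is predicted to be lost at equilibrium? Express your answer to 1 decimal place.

S_new/S_old = (A_new/A_old)^z = 0.57^0.23
= exp(0.23 × ln 0.57) = exp(0.23 × -0.5621) = exp(-0.1293) ≈ 0.8787
Fraction lost = 1 − 0.8787 = 0.1213

12.1%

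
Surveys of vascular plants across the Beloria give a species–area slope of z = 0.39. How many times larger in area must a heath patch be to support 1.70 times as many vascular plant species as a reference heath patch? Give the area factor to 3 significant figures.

(A₂/A₁)^0.39 = 1.7, so A₂/A₁ = 1.7^(1/0.39) = 1.7^2.564
ln(A₂/A₁) = ln 1.7 / 0.39 = 0.5306 / 0.39 = 1.3606
A₂/A₁ = e^1.3606 ≈ 3.898

3.90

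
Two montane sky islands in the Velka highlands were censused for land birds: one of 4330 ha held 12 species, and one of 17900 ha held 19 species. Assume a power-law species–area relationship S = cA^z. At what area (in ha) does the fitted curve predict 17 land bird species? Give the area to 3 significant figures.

z = ln(19/12) / ln(17900/4330) = 0.4595 / 1.4192 = 0.3238
c = 12 / 4330^0.3238 = 12 / 15.05 = 0.7975
A = (17/0.7975)^(1/0.3238) ⇒ ln A = ln(21.32)/0.3238 = 9.4490
A = e^9.4490 ≈ 12696 ha

12700 ha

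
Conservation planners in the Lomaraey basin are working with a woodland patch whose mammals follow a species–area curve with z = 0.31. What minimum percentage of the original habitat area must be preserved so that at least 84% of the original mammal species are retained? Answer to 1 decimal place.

Need (A_new/A_old)^0.31 = 0.84, so A_new/A_old = 0.84^(1/0.31) = 0.84^3.226
ln(A_new/A_old) = ln 0.84 / 0.31 = -0.1744 / 0.31 = -0.5624
A_new/A_old = e^-0.5624 ≈ 0.5698

57.0%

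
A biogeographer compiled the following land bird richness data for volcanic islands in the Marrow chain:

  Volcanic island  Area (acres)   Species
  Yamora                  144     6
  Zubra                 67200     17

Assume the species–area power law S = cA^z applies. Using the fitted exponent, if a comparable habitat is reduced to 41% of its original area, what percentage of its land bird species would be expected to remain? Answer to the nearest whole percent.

z = ln(17/6) / ln(67200/144) = 1.0415 / 6.1456 = 0.1695
S_new/S_old = (A_new/A_old)^z = 0.41^0.1695 = exp(0.1695 × -0.8916) = 0.8598

86%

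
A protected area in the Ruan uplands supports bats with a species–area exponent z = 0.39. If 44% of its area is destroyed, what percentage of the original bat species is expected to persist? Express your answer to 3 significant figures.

79.8%

S_new/S_old = (A_new/A_old)^z = 0.56^0.39
= exp(0.39 × ln 0.56) = exp(0.39 × -0.5798) = exp(-0.2261) ≈ 0.7976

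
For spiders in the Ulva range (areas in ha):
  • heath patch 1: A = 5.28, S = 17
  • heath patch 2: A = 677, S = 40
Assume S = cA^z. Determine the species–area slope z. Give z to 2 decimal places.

Taking logs: ln S = ln c + z ln A, so z = (ln S₂ − ln S₁)/(ln A₂ − ln A₁).
z = ln(40/17) / ln(677/5.28) = ln(2.353) / ln(128.2) = 0.8557 / 4.8537 = 0.1763

0.18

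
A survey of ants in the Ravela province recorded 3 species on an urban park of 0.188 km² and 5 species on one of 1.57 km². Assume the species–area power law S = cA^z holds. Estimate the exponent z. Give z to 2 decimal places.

0.24

Taking logs: ln S = ln c + z ln A, so z = (ln S₂ − ln S₁)/(ln A₂ − ln A₁).
z = ln(5/3) / ln(1.57/0.188) = ln(1.667) / ln(8.351) = 0.5108 / 2.1224 = 0.2407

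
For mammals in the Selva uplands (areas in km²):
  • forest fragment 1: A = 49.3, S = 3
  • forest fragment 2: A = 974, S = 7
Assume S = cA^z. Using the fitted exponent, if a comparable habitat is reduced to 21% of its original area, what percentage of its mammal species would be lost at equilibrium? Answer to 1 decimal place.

35.8%

z = ln(7/3) / ln(974/49.3) = 0.8473 / 2.9835 = 0.2840
S_new/S_old = (A_new/A_old)^z = 0.21^0.2840 = exp(0.2840 × -1.5606) = 0.642
Fraction lost = 1 − 0.642 = 0.358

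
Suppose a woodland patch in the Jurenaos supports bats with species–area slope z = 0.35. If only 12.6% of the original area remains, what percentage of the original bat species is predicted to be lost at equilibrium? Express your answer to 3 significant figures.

S_new/S_old = (A_new/A_old)^z = 0.126^0.35
= exp(0.35 × ln 0.126) = exp(0.35 × -2.0715) = exp(-0.7250) ≈ 0.4843
Fraction lost = 1 − 0.4843 = 0.5157

51.6%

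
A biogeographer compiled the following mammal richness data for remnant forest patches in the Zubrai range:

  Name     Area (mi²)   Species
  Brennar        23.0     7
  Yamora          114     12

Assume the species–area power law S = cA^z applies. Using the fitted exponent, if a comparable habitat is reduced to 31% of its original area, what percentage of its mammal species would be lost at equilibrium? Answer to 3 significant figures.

32.6%

z = ln(12/7) / ln(114/23) = 0.5390 / 1.6007 = 0.3367
S_new/S_old = (A_new/A_old)^z = 0.31^0.3367 = exp(0.3367 × -1.1712) = 0.6741
Fraction lost = 1 − 0.6741 = 0.3259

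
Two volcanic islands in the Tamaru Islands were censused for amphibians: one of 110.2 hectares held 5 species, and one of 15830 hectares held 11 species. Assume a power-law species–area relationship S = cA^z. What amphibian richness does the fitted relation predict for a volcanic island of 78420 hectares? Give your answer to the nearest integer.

14

z = ln(11/5) / ln(15830/110.2) = 0.7885 / 4.9674 = 0.1587
c = 5 / 110.2^0.1587 = 5 / 2.109 = 2.37
S₃ = 2.37 × 78420^0.1587 = 2.37 × 5.982 ≈ 14.18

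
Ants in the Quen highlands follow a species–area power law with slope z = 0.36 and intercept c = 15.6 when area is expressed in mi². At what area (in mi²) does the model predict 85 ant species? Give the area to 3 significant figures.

85 = 15.6 × A^0.36  ⇒  A^0.36 = 85/15.6 = 5.449
ln A = ln(5.449) / 0.36 = 1.6954 / 0.36 = 4.7094
A = e^4.7094 ≈ 111 mi²

111 mi²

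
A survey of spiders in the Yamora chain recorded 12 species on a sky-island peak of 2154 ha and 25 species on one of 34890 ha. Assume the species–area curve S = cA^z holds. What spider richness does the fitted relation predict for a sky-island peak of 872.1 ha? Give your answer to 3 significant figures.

z = ln(25/12) / ln(34890/2154) = 0.7340 / 2.7849 = 0.2636
c = 12 / 2154^0.2636 = 12 / 7.56 = 1.587
S₃ = 1.587 × 872.1^0.2636 = 1.587 × 5.957 ≈ 9.456

9.46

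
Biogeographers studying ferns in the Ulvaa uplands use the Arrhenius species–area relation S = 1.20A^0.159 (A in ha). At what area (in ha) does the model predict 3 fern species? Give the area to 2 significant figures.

320 ha

3 = 1.2 × A^0.159  ⇒  A^0.159 = 3/1.2 = 2.5
ln A = ln(2.5) / 0.159 = 0.9163 / 0.159 = 5.7628
A = e^5.7628 ≈ 318.2 ha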